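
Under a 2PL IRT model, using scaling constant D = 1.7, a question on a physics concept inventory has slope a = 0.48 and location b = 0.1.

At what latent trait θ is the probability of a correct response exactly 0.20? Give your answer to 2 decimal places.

P(θ) = 1 / (1 + exp(−D·a(θ − b)))
logit = ln(0.2000/0.8000) = -1.3863
θ = b + logit/(1.7·a) = 0.1 + (-1.3863)/0.8160 = -1.5989

-1.60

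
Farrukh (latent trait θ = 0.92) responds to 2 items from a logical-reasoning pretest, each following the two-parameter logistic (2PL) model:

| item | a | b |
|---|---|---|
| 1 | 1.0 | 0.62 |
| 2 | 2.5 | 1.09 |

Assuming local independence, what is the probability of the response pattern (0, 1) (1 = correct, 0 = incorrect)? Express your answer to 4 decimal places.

0.1682

P(θ) = 1 / (1 + exp(−a(θ − b)))
P_1 = 1/(1+e^{-0.3000}) = 0.5744
P_2 = 1/(1+e^{0.4250}) = 0.3953
L = (1−P_1) × P_2 = 0.4256 × 0.3953 = 0.16823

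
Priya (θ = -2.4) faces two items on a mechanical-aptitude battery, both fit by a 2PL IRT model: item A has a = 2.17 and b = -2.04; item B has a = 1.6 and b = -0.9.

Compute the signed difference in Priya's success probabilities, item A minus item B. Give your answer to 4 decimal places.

P(θ) = 1 / (1 + exp(−a(θ − b)))
P_A = 0.3141
P_B = 0.0832
P_A − P_B = 0.2309

0.2309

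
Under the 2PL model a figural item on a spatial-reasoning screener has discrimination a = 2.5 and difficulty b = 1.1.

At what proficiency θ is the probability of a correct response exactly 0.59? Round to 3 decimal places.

1.246

P(θ) = 1 / (1 + exp(−a(θ − b)))
logit = ln(0.5900/0.4100) = 0.3640
θ = b + logit/(a) = 1.1 + 0.3640/2.5000 = 1.2456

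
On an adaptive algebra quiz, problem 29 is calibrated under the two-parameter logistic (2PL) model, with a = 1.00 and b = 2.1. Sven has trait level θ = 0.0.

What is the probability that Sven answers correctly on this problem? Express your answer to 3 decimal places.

P(θ) = 1 / (1 + exp(−a(θ − b)))
Exponent: 1.00 × (0.0 − 2.1) = -2.1000
1/(1 + e^{2.1000}) = 0.1091

0.109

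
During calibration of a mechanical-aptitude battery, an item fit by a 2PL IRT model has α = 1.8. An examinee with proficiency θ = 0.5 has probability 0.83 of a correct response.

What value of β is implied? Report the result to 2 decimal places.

-0.38

P(θ) = 1 / (1 + exp(−α(θ − β)))
logit(0.83) = ln(0.83/0.17) = 1.5856
β = θ − logit/(α) = 0.5 − 1.5856/1.8000 = -0.3809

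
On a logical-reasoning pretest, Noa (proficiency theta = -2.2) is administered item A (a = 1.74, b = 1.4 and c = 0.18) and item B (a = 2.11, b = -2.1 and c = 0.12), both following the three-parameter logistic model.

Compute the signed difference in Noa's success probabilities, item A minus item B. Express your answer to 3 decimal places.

-0.332

P(theta) = c + (1 − c) · 1 / (1 + exp(−a(theta − b)))
P_A = 0.1816
P_B = 0.5138
P_A − P_B = -0.3322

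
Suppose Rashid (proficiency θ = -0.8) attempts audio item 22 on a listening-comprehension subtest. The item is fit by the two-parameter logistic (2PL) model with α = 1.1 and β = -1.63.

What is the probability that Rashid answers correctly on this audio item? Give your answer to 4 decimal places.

P(θ) = 1 / (1 + exp(−α(θ − β)))
Exponent: 1.1 × (-0.8 − (-1.63)) = 0.9130
1/(1 + e^{-0.9130}) = 0.7136

0.7136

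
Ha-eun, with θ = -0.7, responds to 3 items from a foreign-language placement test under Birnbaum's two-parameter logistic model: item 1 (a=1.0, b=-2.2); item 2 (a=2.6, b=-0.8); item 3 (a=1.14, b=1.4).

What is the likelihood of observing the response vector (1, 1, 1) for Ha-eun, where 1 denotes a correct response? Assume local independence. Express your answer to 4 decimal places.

0.0386

P(θ) = 1 / (1 + exp(−a(θ − b)))
P_1 = 1/(1+e^{-1.5000}) = 0.8176
P_2 = 1/(1+e^{-0.2600}) = 0.5646
P_3 = 1/(1+e^{2.3940}) = 0.0836
L = P_1 × P_2 × P_3 = 0.8176 × 0.5646 × 0.0836 = 0.03861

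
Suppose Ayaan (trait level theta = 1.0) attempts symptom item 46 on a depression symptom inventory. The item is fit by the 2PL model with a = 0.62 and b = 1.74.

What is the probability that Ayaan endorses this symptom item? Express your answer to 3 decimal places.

0.387

P(theta) = 1 / (1 + exp(−a(theta − b)))
Exponent: 0.62 × (1.0 − 1.74) = -0.4588
1/(1 + e^{0.4588}) = 0.3873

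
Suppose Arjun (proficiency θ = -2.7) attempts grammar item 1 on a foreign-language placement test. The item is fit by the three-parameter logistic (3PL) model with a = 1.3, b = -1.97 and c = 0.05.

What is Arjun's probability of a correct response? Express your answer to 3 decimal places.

0.315

P(θ) = c + (1 − c) · 1 / (1 + exp(−a(θ − b)))
Exponent: 1.3 × (-2.7 − (-1.97)) = -0.9490
1/(1 + e^{0.9490}) = 0.2791
P = 0.05 + 0.95 × 0.2791 = 0.3151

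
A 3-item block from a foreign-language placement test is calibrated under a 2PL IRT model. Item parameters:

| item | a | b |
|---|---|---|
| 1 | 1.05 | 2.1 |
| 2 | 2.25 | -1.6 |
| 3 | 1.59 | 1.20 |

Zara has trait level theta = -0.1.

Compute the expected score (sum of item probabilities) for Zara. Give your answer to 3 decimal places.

1.170

P(theta) = 1 / (1 + exp(−a(theta − b)))
P_1 = 1/(1+e^{2.3100}) = 0.0903
P_2 = 1/(1+e^{-3.3750}) = 0.9669
P_3 = 1/(1+e^{2.0670}) = 0.1123
E[score] = 0.0903 + 0.9669 + 0.1123 = 1.1696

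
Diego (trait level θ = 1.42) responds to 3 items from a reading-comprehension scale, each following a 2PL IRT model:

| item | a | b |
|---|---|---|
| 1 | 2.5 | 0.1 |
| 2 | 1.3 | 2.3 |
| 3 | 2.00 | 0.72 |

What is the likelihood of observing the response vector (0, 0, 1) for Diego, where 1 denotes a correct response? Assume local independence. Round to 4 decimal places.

0.0216

P(θ) = 1 / (1 + exp(−a(θ − b)))
P_1 = 1/(1+e^{-3.3000}) = 0.9644
P_2 = 1/(1+e^{1.1440}) = 0.2416
P_3 = 1/(1+e^{-1.4000}) = 0.8022
L = (1−P_1) × (1−P_2) × P_3 = 0.0356 × 0.7584 × 0.8022 = 0.02164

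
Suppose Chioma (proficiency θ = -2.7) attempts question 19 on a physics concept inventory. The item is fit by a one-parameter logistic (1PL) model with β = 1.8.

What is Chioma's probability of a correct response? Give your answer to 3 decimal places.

0.011

P(θ) = 1 / (1 + exp(−(θ − β)))
Exponent: (-2.7 − 1.8) = -4.5000
1/(1 + e^{4.5000}) = 0.0110
P = 0.0110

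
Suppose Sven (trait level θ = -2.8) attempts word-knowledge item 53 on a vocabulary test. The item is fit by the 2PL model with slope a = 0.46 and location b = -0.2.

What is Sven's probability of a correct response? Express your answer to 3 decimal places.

P(θ) = 1 / (1 + exp(−a(θ − b)))
Exponent: 0.46 × (-2.8 − (-0.2)) = -1.1960
1/(1 + e^{1.1960}) = 0.2322

0.232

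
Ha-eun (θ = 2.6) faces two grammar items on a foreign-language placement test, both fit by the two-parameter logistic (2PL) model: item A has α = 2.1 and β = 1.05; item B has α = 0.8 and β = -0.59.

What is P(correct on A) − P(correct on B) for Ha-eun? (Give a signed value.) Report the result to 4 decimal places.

0.0351

P(θ) = 1 / (1 + exp(−α(θ − β)))
P_A = 0.9629
P_B = 0.9277
P_A − P_B = 0.0351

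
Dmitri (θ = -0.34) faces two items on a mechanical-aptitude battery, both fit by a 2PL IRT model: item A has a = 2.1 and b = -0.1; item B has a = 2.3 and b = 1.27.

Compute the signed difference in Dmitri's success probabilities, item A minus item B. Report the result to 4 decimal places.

0.3525

P(θ) = 1 / (1 + exp(−a(θ − b)))
P_A = 0.3766
P_B = 0.0241
P_A − P_B = 0.3525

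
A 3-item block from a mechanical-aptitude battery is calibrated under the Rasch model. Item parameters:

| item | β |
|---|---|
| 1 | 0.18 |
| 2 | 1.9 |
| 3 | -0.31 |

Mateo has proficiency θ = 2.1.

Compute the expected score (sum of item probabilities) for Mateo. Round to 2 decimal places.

P(θ) = 1 / (1 + exp(−(θ − β)))
P_1 = 1/(1+e^{-1.9200}) = 0.8721
P_2 = 1/(1+e^{-0.2000}) = 0.5498
P_3 = 1/(1+e^{-2.4100}) = 0.9176
E[score] = 0.8721 + 0.5498 + 0.9176 = 2.3396

2.34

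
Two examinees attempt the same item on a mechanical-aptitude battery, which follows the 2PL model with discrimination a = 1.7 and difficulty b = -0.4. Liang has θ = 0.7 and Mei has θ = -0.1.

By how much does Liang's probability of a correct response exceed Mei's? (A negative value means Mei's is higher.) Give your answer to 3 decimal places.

0.242

P(θ) = 1 / (1 + exp(−a(θ − b)))
P(Liang) = 0.8665  [exponent 1.8700]
P(Mei) = 0.6248  [exponent 0.5100]
Difference = 0.8665 − 0.6248 = 0.2417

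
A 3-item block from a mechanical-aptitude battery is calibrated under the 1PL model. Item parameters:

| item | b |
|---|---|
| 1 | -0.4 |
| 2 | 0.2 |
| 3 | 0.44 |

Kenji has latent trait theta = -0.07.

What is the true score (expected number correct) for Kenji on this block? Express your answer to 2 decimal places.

1.39

P(theta) = 1 / (1 + exp(−(theta − b)))
P_1 = 1/(1+e^{-0.3300}) = 0.5818
P_2 = 1/(1+e^{0.2700}) = 0.4329
P_3 = 1/(1+e^{0.5100}) = 0.3752
E[score] = 0.5818 + 0.4329 + 0.3752 = 1.3899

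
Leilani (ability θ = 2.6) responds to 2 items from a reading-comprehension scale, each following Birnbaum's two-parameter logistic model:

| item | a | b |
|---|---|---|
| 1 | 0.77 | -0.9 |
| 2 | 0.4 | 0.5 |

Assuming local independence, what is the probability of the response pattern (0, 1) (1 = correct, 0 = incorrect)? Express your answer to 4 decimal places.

P(θ) = 1 / (1 + exp(−a(θ − b)))
P_1 = 1/(1+e^{-2.6950}) = 0.9367
P_2 = 1/(1+e^{-0.8400}) = 0.6985
L = (1−P_1) × P_2 = 0.0633 × 0.6985 = 0.04419

0.0442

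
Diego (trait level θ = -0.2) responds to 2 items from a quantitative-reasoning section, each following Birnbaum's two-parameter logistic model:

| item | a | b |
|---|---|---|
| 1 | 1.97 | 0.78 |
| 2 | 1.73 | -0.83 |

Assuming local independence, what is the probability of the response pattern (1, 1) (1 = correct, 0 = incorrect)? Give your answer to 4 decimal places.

0.0948

P(θ) = 1 / (1 + exp(−a(θ − b)))
P_1 = 1/(1+e^{1.9306}) = 0.1267
P_2 = 1/(1+e^{-1.0899}) = 0.7484
L = P_1 × P_2 = 0.1267 × 0.7484 = 0.09481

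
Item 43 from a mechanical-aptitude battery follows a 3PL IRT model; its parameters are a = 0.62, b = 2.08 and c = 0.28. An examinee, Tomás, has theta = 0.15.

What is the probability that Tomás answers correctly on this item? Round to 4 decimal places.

P(theta) = c + (1 − c) · 1 / (1 + exp(−a(theta − b)))
Exponent: 0.62 × (0.15 − 2.08) = -1.1966
1/(1 + e^{1.1966}) = 0.2321
P = 0.28 + 0.72 × 0.2321 = 0.4471

0.4471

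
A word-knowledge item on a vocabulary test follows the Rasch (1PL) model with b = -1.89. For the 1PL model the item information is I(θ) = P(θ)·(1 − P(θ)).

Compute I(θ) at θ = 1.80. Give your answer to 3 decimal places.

0.024

P = 1/(1+e^{-3.6900}) = 0.9756
P(1−P) = 0.9756 × 0.0244 = 0.0238
I = P(1−P) = 0.02377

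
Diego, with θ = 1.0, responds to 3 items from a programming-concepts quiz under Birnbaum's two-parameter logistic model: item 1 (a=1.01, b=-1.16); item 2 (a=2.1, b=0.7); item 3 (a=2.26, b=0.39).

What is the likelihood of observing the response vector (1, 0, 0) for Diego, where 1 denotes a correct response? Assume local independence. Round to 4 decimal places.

P(θ) = 1 / (1 + exp(−a(θ − b)))
P_1 = 1/(1+e^{-2.1816}) = 0.8986
P_2 = 1/(1+e^{-0.6300}) = 0.6525
P_3 = 1/(1+e^{-1.3786}) = 0.7988
L = P_1 × (1−P_2) × (1−P_3) = 0.8986 × 0.3475 × 0.2012 = 0.06284

0.0628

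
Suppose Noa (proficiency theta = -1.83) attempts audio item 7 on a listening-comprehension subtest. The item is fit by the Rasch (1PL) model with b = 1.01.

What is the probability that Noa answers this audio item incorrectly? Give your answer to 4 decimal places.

P(theta) = 1 / (1 + exp(−(theta − b)))
Exponent: (-1.83 − 1.01) = -2.8400
1/(1 + e^{2.8400}) = 0.0552
P = 0.0552
P(incorrect) = 1 − 0.0552 = 0.9448

0.9448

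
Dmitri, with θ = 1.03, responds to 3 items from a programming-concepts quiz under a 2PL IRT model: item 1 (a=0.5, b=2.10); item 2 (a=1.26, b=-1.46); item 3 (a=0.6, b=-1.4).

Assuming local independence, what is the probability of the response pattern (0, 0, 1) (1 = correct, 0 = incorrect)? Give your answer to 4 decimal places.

0.0213

P(θ) = 1 / (1 + exp(−a(θ − b)))
P_1 = 1/(1+e^{0.5350}) = 0.3694
P_2 = 1/(1+e^{-3.1374}) = 0.9584
P_3 = 1/(1+e^{-1.4580}) = 0.8112
L = (1−P_1) × (1−P_2) × P_3 = 0.6306 × 0.0416 × 0.8112 = 0.02128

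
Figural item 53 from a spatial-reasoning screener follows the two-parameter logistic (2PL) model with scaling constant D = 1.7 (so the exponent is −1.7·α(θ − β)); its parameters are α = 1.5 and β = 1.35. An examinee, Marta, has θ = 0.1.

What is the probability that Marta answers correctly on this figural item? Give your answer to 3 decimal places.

0.040

P(θ) = 1 / (1 + exp(−D·α(θ − β)))
Exponent: 1.7 × 1.5 × (0.1 − 1.35) = -3.1875
1/(1 + e^{3.1875}) = 0.0396
P = 0.0396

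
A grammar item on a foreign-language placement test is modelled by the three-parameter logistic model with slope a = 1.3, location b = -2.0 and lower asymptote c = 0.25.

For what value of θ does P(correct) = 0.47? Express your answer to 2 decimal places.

P(θ) = c + (1 − c) · 1 / (1 + exp(−a(θ − b)))
Remove guessing floor: (0.47 − 0.25)/(1 − 0.25) = 0.2933
logit = ln(0.2933/0.7067) = -0.8792
θ = b + logit/(a) = -2.0 + (-0.8792)/1.3000 = -2.6763

-2.68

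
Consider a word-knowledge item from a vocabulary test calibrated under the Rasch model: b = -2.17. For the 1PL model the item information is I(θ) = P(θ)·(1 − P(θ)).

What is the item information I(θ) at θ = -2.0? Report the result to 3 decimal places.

P = 1/(1+e^{-0.1700}) = 0.5424
P(1−P) = 0.5424 × 0.4576 = 0.2482
I = P(1−P) = 0.24820

0.248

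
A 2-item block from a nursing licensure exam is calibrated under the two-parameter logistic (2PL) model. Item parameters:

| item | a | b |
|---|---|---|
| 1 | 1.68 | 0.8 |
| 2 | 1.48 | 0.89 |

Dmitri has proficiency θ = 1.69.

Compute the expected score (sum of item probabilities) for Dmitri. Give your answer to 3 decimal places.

1.583

P(θ) = 1 / (1 + exp(−a(θ − b)))
P_1 = 1/(1+e^{-1.4952}) = 0.8169
P_2 = 1/(1+e^{-1.1840}) = 0.7657
E[score] = 0.8169 + 0.7657 = 1.5825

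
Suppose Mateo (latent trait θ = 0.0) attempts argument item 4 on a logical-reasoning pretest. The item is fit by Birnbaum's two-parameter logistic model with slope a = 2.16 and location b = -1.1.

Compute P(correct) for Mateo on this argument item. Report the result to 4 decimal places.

P(θ) = 1 / (1 + exp(−a(θ − b)))
Exponent: 2.16 × (0.0 − (-1.1)) = 2.3760
1/(1 + e^{-2.3760}) = 0.9150

0.9150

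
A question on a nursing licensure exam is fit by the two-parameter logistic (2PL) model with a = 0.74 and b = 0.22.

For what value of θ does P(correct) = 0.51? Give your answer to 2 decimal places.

0.27

P(θ) = 1 / (1 + exp(−a(θ − b)))
logit = ln(0.5100/0.4900) = 0.0400
θ = b + logit/(a) = 0.22 + 0.0400/0.7400 = 0.2741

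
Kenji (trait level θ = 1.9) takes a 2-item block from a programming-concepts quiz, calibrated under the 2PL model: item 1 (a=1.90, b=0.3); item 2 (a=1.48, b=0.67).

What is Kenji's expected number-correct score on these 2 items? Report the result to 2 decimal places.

1.81

P(θ) = 1 / (1 + exp(−a(θ − b)))
P_1 = 1/(1+e^{-3.0400}) = 0.9543
P_2 = 1/(1+e^{-1.8204}) = 0.8606
E[score] = 0.9543 + 0.8606 = 1.8150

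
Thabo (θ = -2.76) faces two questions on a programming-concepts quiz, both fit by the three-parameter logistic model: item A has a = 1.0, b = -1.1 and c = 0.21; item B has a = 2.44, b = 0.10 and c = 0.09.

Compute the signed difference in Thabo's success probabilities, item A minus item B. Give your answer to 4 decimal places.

0.2454

P(θ) = c + (1 − c) · 1 / (1 + exp(−a(θ − b)))
P_A = 0.3362
P_B = 0.0908
P_A − P_B = 0.2454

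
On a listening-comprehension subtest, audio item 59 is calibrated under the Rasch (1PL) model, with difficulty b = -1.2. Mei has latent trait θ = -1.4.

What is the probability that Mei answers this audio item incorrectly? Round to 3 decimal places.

0.550

P(θ) = 1 / (1 + exp(−(θ − b)))
Exponent: (-1.4 − (-1.2)) = -0.2000
1/(1 + e^{0.2000}) = 0.4502
P = 0.4502
P(incorrect) = 1 − 0.4502 = 0.5498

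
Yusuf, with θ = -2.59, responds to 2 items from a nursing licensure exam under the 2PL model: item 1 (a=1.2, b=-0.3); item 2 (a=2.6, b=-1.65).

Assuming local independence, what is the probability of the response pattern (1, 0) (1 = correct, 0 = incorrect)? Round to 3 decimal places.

0.055

P(θ) = 1 / (1 + exp(−a(θ − b)))
P_1 = 1/(1+e^{2.7480}) = 0.0602
P_2 = 1/(1+e^{2.4440}) = 0.0799
L = P_1 × (1−P_2) = 0.0602 × 0.9201 = 0.05539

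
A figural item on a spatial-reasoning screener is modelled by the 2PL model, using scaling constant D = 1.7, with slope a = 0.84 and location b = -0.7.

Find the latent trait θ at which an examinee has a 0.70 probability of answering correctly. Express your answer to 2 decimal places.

-0.11

P(θ) = 1 / (1 + exp(−D·a(θ − b)))
logit = ln(0.7000/0.3000) = 0.8473
θ = b + logit/(1.7·a) = -0.7 + 0.8473/1.4280 = -0.1067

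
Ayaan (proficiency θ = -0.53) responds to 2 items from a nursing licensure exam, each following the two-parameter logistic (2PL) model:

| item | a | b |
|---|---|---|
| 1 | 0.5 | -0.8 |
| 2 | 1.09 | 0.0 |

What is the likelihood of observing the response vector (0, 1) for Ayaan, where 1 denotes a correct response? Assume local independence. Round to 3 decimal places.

P(θ) = 1 / (1 + exp(−a(θ − b)))
P_1 = 1/(1+e^{-0.1350}) = 0.5337
P_2 = 1/(1+e^{0.5777}) = 0.3595
L = (1−P_1) × P_2 = 0.4663 × 0.3595 = 0.16762

0.168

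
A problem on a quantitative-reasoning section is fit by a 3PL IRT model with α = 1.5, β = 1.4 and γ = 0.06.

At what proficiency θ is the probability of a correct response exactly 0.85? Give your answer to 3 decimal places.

P(θ) = γ + (1 − γ) · 1 / (1 + exp(−α(θ − β)))
Remove guessing floor: (0.85 − 0.06)/(1 − 0.06) = 0.8404
logit = ln(0.8404/0.1596) = 1.6614
θ = β + logit/(α) = 1.4 + 1.6614/1.5000 = 2.5076

2.508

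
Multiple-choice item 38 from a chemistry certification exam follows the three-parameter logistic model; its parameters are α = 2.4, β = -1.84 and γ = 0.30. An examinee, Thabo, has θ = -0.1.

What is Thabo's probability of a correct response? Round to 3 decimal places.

P(θ) = γ + (1 − γ) · 1 / (1 + exp(−α(θ − β)))
Exponent: 2.4 × (-0.1 − (-1.84)) = 4.1760
1/(1 + e^{-4.1760}) = 0.9849
P = 0.30 + 0.70 × 0.9849 = 0.9894

0.989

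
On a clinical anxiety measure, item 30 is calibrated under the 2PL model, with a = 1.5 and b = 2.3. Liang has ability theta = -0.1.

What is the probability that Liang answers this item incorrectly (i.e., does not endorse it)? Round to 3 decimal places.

P(theta) = 1 / (1 + exp(−a(theta − b)))
Exponent: 1.5 × (-0.1 − 2.3) = -3.6000
1/(1 + e^{3.6000}) = 0.0266
P(incorrect) = 1 − 0.0266 = 0.9734

0.973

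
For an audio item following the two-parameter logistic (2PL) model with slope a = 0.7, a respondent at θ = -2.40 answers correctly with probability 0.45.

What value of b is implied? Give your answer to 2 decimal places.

P(θ) = 1 / (1 + exp(−a(θ − b)))
logit(0.45) = ln(0.45/0.55) = -0.2007
b = θ − logit/(a) = -2.40 − (-0.2007)/0.7000 = -2.1133

-2.11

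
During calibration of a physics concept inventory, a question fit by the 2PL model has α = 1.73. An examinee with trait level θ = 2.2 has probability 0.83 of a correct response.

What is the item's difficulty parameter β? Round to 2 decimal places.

P(θ) = 1 / (1 + exp(−α(θ − β)))
logit(0.83) = ln(0.83/0.17) = 1.5856
β = θ − logit/(α) = 2.2 − 1.5856/1.7300 = 1.2835

1.28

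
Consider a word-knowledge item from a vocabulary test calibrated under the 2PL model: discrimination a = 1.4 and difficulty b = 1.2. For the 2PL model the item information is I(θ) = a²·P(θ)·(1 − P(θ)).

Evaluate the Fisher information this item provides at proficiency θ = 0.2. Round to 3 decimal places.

0.311

P = 1/(1+e^{1.4000}) = 0.1978
P(1−P) = 0.1978 × 0.8022 = 0.1587
I = a² × P(1−P) = 1.4² × 0.1587 = 0.31102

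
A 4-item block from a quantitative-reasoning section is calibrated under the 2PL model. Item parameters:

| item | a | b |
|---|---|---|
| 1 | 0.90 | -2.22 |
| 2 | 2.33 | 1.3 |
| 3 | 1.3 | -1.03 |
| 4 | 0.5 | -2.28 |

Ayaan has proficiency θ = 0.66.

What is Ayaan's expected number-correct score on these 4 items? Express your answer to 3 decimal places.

2.827

P(θ) = 1 / (1 + exp(−a(θ − b)))
P_1 = 1/(1+e^{-2.5920}) = 0.9303
P_2 = 1/(1+e^{1.4912}) = 0.1837
P_3 = 1/(1+e^{-2.1970}) = 0.9000
P_4 = 1/(1+e^{-1.4700}) = 0.8131
E[score] = 0.9303 + 0.1837 + 0.9000 + 0.8131 = 2.8271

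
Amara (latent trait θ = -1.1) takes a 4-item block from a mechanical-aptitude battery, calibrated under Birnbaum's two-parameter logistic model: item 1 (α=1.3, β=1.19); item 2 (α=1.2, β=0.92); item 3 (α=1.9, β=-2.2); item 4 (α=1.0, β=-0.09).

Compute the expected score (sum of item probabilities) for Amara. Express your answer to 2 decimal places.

1.29

P(θ) = 1 / (1 + exp(−α(θ − β)))
P_1 = 1/(1+e^{2.9770}) = 0.0485
P_2 = 1/(1+e^{2.4240}) = 0.0814
P_3 = 1/(1+e^{-2.0900}) = 0.8899
P_4 = 1/(1+e^{1.0100}) = 0.2670
E[score] = 0.0485 + 0.0814 + 0.8899 + 0.2670 = 1.2867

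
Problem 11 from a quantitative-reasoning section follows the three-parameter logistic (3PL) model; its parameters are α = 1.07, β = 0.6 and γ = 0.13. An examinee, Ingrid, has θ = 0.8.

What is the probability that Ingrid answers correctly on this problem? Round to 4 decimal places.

0.6114

P(θ) = γ + (1 − γ) · 1 / (1 + exp(−α(θ − β)))
Exponent: 1.07 × (0.8 − 0.6) = 0.2140
1/(1 + e^{-0.2140}) = 0.5533
P = 0.13 + 0.87 × 0.5533 = 0.6114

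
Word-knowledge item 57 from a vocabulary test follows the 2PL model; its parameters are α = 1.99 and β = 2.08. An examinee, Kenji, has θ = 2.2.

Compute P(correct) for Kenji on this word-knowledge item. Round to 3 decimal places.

0.559

P(θ) = 1 / (1 + exp(−α(θ − β)))
Exponent: 1.99 × (2.2 − 2.08) = 0.2388
1/(1 + e^{-0.2388}) = 0.5594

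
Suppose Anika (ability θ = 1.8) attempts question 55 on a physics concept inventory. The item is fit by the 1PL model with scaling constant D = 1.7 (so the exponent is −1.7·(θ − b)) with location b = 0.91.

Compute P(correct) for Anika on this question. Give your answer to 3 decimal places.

0.820

P(θ) = 1 / (1 + exp(−D·(θ − b)))
Exponent: 1.7 × (1.8 − 0.91) = 1.5130
1/(1 + e^{-1.5130}) = 0.8195
P = 0.8195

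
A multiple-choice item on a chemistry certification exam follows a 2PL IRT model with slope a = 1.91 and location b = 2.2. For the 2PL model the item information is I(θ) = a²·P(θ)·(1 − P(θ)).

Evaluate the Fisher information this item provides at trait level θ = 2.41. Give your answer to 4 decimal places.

P = 1/(1+e^{-0.4011}) = 0.5990
P(1−P) = 0.5990 × 0.4010 = 0.2402
I = a² × P(1−P) = 1.91² × 0.2402 = 0.87630

0.8763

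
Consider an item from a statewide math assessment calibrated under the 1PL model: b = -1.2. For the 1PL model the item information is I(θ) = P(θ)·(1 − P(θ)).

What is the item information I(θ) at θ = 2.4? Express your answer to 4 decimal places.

P = 1/(1+e^{-3.6000}) = 0.9734
P(1−P) = 0.9734 × 0.0266 = 0.0259
I = P(1−P) = 0.02589

0.0259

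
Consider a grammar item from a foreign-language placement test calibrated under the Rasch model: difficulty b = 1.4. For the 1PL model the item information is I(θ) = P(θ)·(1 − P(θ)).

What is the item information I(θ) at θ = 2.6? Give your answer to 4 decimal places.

0.1779

P = 1/(1+e^{-1.2000}) = 0.7685
P(1−P) = 0.7685 × 0.2315 = 0.1779
I = P(1−P) = 0.17789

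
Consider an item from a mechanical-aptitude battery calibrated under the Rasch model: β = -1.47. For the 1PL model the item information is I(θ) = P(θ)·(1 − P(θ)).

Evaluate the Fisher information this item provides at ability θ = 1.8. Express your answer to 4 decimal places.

0.0353

P = 1/(1+e^{-3.2700}) = 0.9634
P(1−P) = 0.9634 × 0.0366 = 0.0353
I = P(1−P) = 0.03527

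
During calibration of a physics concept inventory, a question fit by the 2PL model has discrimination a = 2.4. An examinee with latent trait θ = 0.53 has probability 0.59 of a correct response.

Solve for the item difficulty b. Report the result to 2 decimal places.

P(θ) = 1 / (1 + exp(−a(θ − b)))
logit(0.59) = ln(0.59/0.41) = 0.3640
b = θ − logit/(a) = 0.53 − 0.3640/2.4000 = 0.3783

0.38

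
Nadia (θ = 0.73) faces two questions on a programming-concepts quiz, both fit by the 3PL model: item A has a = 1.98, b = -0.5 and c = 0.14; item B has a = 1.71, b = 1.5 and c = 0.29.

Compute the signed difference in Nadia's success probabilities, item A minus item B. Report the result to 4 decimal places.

0.4907

P(θ) = c + (1 − c) · 1 / (1 + exp(−a(θ − b)))
P_A = 0.9308
P_B = 0.4401
P_A − P_B = 0.4907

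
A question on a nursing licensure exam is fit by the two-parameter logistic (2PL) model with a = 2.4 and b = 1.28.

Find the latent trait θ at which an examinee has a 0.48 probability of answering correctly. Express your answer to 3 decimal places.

P(θ) = 1 / (1 + exp(−a(θ − b)))
logit = ln(0.4800/0.5200) = -0.0800
θ = b + logit/(a) = 1.28 + (-0.0800)/2.4000 = 1.2466

1.247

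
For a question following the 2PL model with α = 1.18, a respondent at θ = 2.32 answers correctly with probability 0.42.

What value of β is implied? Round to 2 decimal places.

2.59

P(θ) = 1 / (1 + exp(−α(θ − β)))
logit(0.42) = ln(0.42/0.58) = -0.3228
β = θ − logit/(α) = 2.32 − (-0.3228)/1.1800 = 2.5935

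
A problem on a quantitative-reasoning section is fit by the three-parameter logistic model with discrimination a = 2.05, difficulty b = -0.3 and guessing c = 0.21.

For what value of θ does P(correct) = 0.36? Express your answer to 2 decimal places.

-1.01

P(θ) = c + (1 − c) · 1 / (1 + exp(−a(θ − b)))
Remove guessing floor: (0.36 − 0.21)/(1 − 0.21) = 0.1899
logit = ln(0.1899/0.8101) = -1.4508
θ = b + logit/(a) = -0.3 + (-1.4508)/2.0500 = -1.0077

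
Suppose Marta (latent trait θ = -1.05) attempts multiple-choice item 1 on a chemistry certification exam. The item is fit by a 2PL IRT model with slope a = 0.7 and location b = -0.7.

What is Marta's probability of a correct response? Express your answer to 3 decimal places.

0.439

P(θ) = 1 / (1 + exp(−a(θ − b)))
Exponent: 0.7 × (-1.05 − (-0.7)) = -0.2450
1/(1 + e^{0.2450}) = 0.4391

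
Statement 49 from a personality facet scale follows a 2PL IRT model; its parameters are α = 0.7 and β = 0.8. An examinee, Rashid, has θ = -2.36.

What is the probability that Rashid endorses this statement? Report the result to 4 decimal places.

0.0987

P(θ) = 1 / (1 + exp(−α(θ − β)))
Exponent: 0.7 × (-2.36 − 0.8) = -2.2120
1/(1 + e^{2.2120}) = 0.0987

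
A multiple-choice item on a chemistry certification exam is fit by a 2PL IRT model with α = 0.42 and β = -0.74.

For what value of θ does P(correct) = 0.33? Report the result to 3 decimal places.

-2.426

P(θ) = 1 / (1 + exp(−α(θ − β)))
logit = ln(0.3300/0.6700) = -0.7082
θ = β + logit/(α) = -0.74 + (-0.7082)/0.4200 = -2.4262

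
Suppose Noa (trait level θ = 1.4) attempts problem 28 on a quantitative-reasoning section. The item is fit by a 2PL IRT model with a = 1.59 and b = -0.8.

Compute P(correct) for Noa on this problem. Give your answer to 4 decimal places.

0.9706

P(θ) = 1 / (1 + exp(−a(θ − b)))
Exponent: 1.59 × (1.4 − (-0.8)) = 3.4980
1/(1 + e^{-3.4980}) = 0.9706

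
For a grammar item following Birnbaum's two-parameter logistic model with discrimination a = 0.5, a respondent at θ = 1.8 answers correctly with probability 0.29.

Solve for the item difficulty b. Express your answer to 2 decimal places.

P(θ) = 1 / (1 + exp(−a(θ − b)))
logit(0.29) = ln(0.29/0.71) = -0.8954
b = θ − logit/(a) = 1.8 − (-0.8954)/0.5000 = 3.5908

3.59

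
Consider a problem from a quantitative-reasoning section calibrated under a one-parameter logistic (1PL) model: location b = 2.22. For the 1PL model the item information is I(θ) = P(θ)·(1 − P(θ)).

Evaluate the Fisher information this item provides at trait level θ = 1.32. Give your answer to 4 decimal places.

P = 1/(1+e^{0.9000}) = 0.2891
P(1−P) = 0.2891 × 0.7109 = 0.2055
I = P(1−P) = 0.20550

0.2055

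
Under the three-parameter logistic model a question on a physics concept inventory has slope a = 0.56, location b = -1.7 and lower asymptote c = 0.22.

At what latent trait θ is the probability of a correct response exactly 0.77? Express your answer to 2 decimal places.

-0.14

P(θ) = c + (1 − c) · 1 / (1 + exp(−a(θ − b)))
Remove guessing floor: (0.77 − 0.22)/(1 − 0.22) = 0.7051
logit = ln(0.7051/0.2949) = 0.8718
θ = b + logit/(a) = -1.7 + 0.8718/0.5600 = -0.1431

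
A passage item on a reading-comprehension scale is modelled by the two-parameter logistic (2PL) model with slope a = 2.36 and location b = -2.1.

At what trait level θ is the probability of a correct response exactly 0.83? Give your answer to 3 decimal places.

P(θ) = 1 / (1 + exp(−a(θ − b)))
logit = ln(0.8300/0.1700) = 1.5856
θ = b + logit/(a) = -2.1 + 1.5856/2.3600 = -1.4281

-1.428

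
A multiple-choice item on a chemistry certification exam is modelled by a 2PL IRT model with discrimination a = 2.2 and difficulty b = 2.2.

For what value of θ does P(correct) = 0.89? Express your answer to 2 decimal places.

P(θ) = 1 / (1 + exp(−a(θ − b)))
logit = ln(0.8900/0.1100) = 2.0907
θ = b + logit/(a) = 2.2 + 2.0907/2.2000 = 3.1503

3.15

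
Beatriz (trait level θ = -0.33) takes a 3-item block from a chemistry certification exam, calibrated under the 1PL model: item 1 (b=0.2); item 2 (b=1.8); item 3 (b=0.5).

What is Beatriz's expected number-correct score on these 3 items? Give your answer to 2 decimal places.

P(θ) = 1 / (1 + exp(−(θ − b)))
P_1 = 1/(1+e^{0.5300}) = 0.3705
P_2 = 1/(1+e^{2.1300}) = 0.1062
P_3 = 1/(1+e^{0.8300}) = 0.3036
E[score] = 0.3705 + 0.1062 + 0.3036 = 0.7804

0.78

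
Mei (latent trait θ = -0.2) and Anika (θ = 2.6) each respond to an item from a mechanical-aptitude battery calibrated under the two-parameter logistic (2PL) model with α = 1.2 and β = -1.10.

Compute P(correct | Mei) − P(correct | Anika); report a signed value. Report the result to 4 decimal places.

-0.2418

P(θ) = 1 / (1 + exp(−α(θ − β)))
P(Mei) = 0.7465  [exponent 1.0800]
P(Anika) = 0.9883  [exponent 4.4400]
Difference = 0.7465 − 0.9883 = -0.2418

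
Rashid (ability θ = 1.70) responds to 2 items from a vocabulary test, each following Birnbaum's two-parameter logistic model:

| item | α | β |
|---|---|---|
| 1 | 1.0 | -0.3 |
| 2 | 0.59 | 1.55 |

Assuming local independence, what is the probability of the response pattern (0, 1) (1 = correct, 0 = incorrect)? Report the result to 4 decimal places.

P(θ) = 1 / (1 + exp(−α(θ − β)))
P_1 = 1/(1+e^{-2.0000}) = 0.8808
P_2 = 1/(1+e^{-0.0885}) = 0.5221
L = (1−P_1) × P_2 = 0.1192 × 0.5221 = 0.06224

0.0622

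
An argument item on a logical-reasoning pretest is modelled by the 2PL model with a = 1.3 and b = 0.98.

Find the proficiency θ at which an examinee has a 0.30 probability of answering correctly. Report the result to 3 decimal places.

0.328

P(θ) = 1 / (1 + exp(−a(θ − b)))
logit = ln(0.3000/0.7000) = -0.8473
θ = b + logit/(a) = 0.98 + (-0.8473)/1.3000 = 0.3282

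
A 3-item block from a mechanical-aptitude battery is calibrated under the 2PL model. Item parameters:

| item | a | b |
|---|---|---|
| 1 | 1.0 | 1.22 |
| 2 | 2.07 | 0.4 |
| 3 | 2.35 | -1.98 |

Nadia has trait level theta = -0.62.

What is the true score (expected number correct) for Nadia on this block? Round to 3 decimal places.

P(theta) = 1 / (1 + exp(−a(theta − b)))
P_1 = 1/(1+e^{1.8400}) = 0.1371
P_2 = 1/(1+e^{2.1114}) = 0.1080
P_3 = 1/(1+e^{-3.1960}) = 0.9607
E[score] = 0.1371 + 0.1080 + 0.9607 = 1.2057

1.206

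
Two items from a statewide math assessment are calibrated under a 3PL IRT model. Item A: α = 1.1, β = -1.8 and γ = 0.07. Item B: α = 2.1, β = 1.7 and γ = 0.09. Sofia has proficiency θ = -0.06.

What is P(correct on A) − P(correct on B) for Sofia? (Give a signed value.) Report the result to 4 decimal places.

0.7684

P(θ) = γ + (1 − γ) · 1 / (1 + exp(−α(θ − β)))
P_A = 0.8805
P_B = 0.1120
P_A − P_B = 0.7684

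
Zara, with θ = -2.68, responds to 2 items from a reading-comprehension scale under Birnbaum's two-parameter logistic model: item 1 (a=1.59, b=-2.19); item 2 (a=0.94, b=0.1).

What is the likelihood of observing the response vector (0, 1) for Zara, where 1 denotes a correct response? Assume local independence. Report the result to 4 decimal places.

P(θ) = 1 / (1 + exp(−a(θ − b)))
P_1 = 1/(1+e^{0.7791}) = 0.3145
P_2 = 1/(1+e^{2.6132}) = 0.0683
L = (1−P_1) × P_2 = 0.6855 × 0.0683 = 0.04681

0.0468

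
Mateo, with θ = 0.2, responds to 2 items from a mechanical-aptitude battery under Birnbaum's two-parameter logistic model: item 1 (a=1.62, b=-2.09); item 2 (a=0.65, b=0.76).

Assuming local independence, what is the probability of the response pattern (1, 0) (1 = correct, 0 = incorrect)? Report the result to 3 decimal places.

P(θ) = 1 / (1 + exp(−a(θ − b)))
P_1 = 1/(1+e^{-3.7098}) = 0.9761
P_2 = 1/(1+e^{0.3640}) = 0.4100
L = P_1 × (1−P_2) = 0.9761 × 0.5900 = 0.57591

0.576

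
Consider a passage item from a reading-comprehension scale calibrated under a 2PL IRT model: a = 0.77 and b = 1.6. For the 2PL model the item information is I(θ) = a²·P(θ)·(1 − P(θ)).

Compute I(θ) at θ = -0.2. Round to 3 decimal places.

0.095

P = 1/(1+e^{1.3860}) = 0.2000
P(1−P) = 0.2000 × 0.8000 = 0.1600
I = a² × P(1−P) = 0.77² × 0.1600 = 0.09488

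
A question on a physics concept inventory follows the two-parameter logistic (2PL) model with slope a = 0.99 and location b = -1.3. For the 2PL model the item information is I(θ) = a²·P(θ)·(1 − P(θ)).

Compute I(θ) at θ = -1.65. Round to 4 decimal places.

P = 1/(1+e^{0.3465}) = 0.4142
P(1−P) = 0.4142 × 0.5858 = 0.2426
I = a² × P(1−P) = 0.99² × 0.2426 = 0.23782

0.2378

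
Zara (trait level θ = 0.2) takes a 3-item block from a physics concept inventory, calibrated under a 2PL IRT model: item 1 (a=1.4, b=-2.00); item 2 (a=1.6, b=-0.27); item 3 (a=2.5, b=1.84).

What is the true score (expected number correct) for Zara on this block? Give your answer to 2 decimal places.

1.65

P(θ) = 1 / (1 + exp(−a(θ − b)))
P_1 = 1/(1+e^{-3.0800}) = 0.9561
P_2 = 1/(1+e^{-0.7520}) = 0.6796
P_3 = 1/(1+e^{4.1000}) = 0.0163
E[score] = 0.9561 + 0.6796 + 0.0163 = 1.6520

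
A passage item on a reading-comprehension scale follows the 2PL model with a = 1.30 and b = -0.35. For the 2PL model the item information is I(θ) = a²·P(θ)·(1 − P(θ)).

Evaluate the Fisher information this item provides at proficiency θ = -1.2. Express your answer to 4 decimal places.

P = 1/(1+e^{1.1050}) = 0.2488
P(1−P) = 0.2488 × 0.7512 = 0.1869
I = a² × P(1−P) = 1.30² × 0.1869 = 0.31586

0.3159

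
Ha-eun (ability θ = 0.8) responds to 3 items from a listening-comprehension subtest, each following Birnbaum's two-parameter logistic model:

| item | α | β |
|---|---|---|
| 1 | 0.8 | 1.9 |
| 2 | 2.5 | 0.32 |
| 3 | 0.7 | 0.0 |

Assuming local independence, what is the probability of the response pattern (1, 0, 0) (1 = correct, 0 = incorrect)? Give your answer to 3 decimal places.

0.025

P(θ) = 1 / (1 + exp(−α(θ − β)))
P_1 = 1/(1+e^{0.8800}) = 0.2932
P_2 = 1/(1+e^{-1.2000}) = 0.7685
P_3 = 1/(1+e^{-0.5600}) = 0.6365
L = P_1 × (1−P_2) × (1−P_3) = 0.2932 × 0.2315 × 0.3635 = 0.02467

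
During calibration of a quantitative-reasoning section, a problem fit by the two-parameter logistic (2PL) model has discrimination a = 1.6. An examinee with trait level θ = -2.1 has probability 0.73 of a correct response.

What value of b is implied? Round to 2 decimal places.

P(θ) = 1 / (1 + exp(−a(θ − b)))
logit(0.73) = ln(0.73/0.27) = 0.9946
b = θ − logit/(a) = -2.1 − 0.9946/1.6000 = -2.7216

-2.72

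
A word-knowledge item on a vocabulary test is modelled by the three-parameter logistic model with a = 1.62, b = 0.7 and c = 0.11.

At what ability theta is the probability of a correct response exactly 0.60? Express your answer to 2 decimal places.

0.83

P(theta) = c + (1 − c) · 1 / (1 + exp(−a(theta − b)))
Remove guessing floor: (0.60 − 0.11)/(1 − 0.11) = 0.5506
logit = ln(0.5506/0.4494) = 0.2029
theta = b + logit/(a) = 0.7 + 0.2029/1.6200 = 0.8253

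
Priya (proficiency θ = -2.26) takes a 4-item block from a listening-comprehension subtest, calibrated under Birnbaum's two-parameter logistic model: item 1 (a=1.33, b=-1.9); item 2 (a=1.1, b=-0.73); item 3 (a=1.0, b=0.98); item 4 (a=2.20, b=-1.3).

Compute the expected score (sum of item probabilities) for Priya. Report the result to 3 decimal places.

P(θ) = 1 / (1 + exp(−a(θ − b)))
P_1 = 1/(1+e^{0.4788}) = 0.3825
P_2 = 1/(1+e^{1.6830}) = 0.1567
P_3 = 1/(1+e^{3.2400}) = 0.0377
P_4 = 1/(1+e^{2.1120}) = 0.1079
E[score] = 0.3825 + 0.1567 + 0.0377 + 0.1079 = 0.6849

0.685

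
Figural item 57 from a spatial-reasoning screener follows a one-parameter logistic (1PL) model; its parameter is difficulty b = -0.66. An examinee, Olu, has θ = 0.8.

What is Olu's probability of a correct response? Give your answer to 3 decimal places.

0.812

P(θ) = 1 / (1 + exp(−(θ − b)))
Exponent: (0.8 − (-0.66)) = 1.4600
1/(1 + e^{-1.4600}) = 0.8115
P = 0.8115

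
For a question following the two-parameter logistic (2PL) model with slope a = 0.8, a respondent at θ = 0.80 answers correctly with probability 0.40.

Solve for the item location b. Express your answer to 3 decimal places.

P(θ) = 1 / (1 + exp(−a(θ − b)))
logit(0.40) = ln(0.40/0.60) = -0.4055
b = θ − logit/(a) = 0.80 − (-0.4055)/0.8000 = 1.3068

1.307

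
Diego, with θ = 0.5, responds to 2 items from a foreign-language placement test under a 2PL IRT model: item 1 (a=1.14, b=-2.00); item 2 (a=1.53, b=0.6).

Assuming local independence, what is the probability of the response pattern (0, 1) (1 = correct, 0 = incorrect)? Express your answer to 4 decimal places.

P(θ) = 1 / (1 + exp(−a(θ − b)))
P_1 = 1/(1+e^{-2.8500}) = 0.9453
P_2 = 1/(1+e^{0.1530}) = 0.4618
L = (1−P_1) × P_2 = 0.0547 × 0.4618 = 0.02525

0.0253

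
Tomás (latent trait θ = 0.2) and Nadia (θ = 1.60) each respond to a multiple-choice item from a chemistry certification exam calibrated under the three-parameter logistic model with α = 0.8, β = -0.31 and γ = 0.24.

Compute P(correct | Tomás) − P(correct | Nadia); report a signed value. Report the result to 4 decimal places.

-0.1680

P(θ) = γ + (1 − γ) · 1 / (1 + exp(−α(θ − β)))
P(Tomás) = 0.6965  [exponent 0.4080]
P(Nadia) = 0.8645  [exponent 1.5280]
Difference = 0.6965 − 0.8645 = -0.1680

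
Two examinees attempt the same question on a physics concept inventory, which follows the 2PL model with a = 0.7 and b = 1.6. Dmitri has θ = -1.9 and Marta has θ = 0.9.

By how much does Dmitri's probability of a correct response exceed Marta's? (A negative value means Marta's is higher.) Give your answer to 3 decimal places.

-0.300

P(θ) = 1 / (1 + exp(−a(θ − b)))
P(Dmitri) = 0.0794  [exponent -2.4500]
P(Marta) = 0.3799  [exponent -0.4900]
Difference = 0.0794 − 0.3799 = -0.3005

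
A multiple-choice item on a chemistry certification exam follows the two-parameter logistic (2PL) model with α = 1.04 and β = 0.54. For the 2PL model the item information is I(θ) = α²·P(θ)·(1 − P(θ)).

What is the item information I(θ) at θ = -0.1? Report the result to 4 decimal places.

0.2425

P = 1/(1+e^{0.6656}) = 0.3395
P(1−P) = 0.3395 × 0.6605 = 0.2242
I = α² × P(1−P) = 1.04² × 0.2242 = 0.24253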